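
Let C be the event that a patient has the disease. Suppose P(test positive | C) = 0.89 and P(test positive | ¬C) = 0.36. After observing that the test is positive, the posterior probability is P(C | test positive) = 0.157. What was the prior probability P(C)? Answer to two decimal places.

P(C) = 0.07

In odds form, posterior odds = prior odds × likelihood ratio, so prior odds = posterior odds ÷ LR.
Posterior odds = 0.157/(1−0.157) = 0.1862. LR = 0.89/0.36 = 2.4722.
Prior odds = 0.1862/2.4722 = 0.0753, so P(C) = 0.0753/(1+0.0753) ≈ 0.07.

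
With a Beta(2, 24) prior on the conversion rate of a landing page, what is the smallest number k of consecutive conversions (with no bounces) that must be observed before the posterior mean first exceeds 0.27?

k = 7

After k conversions and 0 bounces the posterior is Beta(2+k, 24), with mean (2+k)/(2+24+k).
Set (2+k)/(26+k) > 0.27 and solve: k > (0.27·26 − 2)/(1 − 0.27) = 6.877.
The smallest integer exceeding 6.877 is 7, and checking k=7: (9)/(33) = 0.2727 > 0.27.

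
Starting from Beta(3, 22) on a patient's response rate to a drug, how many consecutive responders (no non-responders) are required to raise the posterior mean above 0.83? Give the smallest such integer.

After k responders and 0 non-responders the posterior is Beta(3+k, 22), with mean (3+k)/(3+22+k).
Set (3+k)/(25+k) > 0.83 and solve: k > (0.83·25 − 3)/(1 − 0.83) = 104.412.
The smallest integer exceeding 104.412 is 105.

k = 105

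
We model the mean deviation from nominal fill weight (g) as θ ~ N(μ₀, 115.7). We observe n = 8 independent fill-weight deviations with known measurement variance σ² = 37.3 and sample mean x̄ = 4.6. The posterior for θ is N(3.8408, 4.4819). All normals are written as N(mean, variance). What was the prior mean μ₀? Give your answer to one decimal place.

The posterior mean is a precision-weighted average: μ_n = (τ₀μ₀ + τ_data·x̄)/(τ₀+τ_data), with τ₀=1/σ₀² and τ_data=n/σ².
Here τ₀ = 1/115.7 = 0.008643 and τ_data = 8/37.3 = 0.214477, so τ_n = 0.223120.
Rearranging for μ₀: μ₀ = (μ_n·τ_n − τ_data·x̄)/τ₀ = (3.8408·0.223120 − 0.214477·4.6) / 0.008643 = -0.129635/0.008643 ≈ -15.0.

μ₀ = -15.0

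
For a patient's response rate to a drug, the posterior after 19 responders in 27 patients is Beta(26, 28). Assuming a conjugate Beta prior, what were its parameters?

A Beta(α, β) prior with s successes and f failures in binomial data gives a Beta(α+s, β+f) posterior.
Subtract the data counts: 26−19=7, 28−8=20.

Beta(7, 20)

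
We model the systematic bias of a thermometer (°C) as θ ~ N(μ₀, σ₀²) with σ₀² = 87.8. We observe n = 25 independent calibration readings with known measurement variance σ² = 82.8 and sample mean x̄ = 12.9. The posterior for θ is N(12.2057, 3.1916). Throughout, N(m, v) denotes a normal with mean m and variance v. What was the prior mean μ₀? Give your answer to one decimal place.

The posterior mean is a precision-weighted average: μ_n = (τ₀μ₀ + τ_data·x̄)/(τ₀+τ_data), with τ₀=1/σ₀² and τ_data=n/σ².
Here τ₀ = 1/87.8 = 0.011390 and τ_data = 25/82.8 = 0.301932, so τ_n = 0.313322.
Rearranging for μ₀: μ₀ = (μ_n·τ_n − τ_data·x̄)/τ₀ = (12.2057·0.313322 − 0.301932·12.9) / 0.011390 = -0.070608/0.011390 ≈ -6.2.

μ₀ = -6.2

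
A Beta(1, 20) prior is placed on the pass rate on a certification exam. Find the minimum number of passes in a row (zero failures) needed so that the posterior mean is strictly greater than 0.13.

After k passes and 0 failures the posterior is Beta(1+k, 20), with mean (1+k)/(1+20+k).
Set (1+k)/(21+k) > 0.13 and solve: k > (0.13·21 − 1)/(1 − 0.13) = 1.989.
The smallest integer exceeding 1.989 is 2, and checking k=2: (3)/(23) = 0.1304 > 0.13.

k = 2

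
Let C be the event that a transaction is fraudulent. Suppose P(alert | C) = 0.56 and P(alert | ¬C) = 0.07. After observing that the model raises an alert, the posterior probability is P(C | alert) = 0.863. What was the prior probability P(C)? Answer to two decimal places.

P(C) = 0.44

Bayes' rule in odds form gives O(C|E) = O(C)·[P(E|C)/P(E|¬C)], hence O(C) = O(C|E)/LR.
Posterior odds = 0.863/(1−0.863) = 6.2993. LR = 0.56/0.07 = 8.0000.
Prior odds = 6.2993/8.0000 = 0.7874, so P(C) = 0.7874/(1+0.7874) ≈ 0.44.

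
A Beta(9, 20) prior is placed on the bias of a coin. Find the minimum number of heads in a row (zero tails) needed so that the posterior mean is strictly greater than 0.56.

After k heads and 0 tails the posterior is Beta(9+k, 20), with mean (9+k)/(9+20+k).
Set (9+k)/(29+k) > 0.56 and solve: k > (0.56·29 − 9)/(1 − 0.56) = 16.455.
The smallest integer exceeding 16.455 is 17, and checking k=17: (26)/(46) = 0.5652 > 0.56.

k = 17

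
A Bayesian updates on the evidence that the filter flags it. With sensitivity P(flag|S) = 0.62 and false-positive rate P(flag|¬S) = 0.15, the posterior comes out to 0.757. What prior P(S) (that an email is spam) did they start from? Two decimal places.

In odds form, posterior odds = prior odds × likelihood ratio, so prior odds = posterior odds ÷ LR.
Posterior odds = 0.757/(1−0.757) = 3.1152. LR = 0.62/0.15 = 4.1333.
Prior odds = 3.1152/4.1333 = 0.7537, so P(S) = 0.7537/(1+0.7537) ≈ 0.43.

P(S) = 0.43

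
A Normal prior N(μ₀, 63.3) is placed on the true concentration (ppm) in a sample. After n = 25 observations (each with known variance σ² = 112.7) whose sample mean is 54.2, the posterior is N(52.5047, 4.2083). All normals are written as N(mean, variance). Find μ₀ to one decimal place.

μ₀ = 28.7

With known observation variance, the Normal–Normal posterior has precision τ_n = τ₀ + n/σ² and mean μ_n = (τ₀μ₀ + (n/σ²)x̄)/τ_n.
Here τ₀ = 1/63.3 = 0.015798 and τ_data = 25/112.7 = 0.221828, so τ_n = 0.237626.
Rearranging for μ₀: μ₀ = (μ_n·τ_n − τ_data·x̄)/τ₀ = (52.5047·0.237626 − 0.221828·54.2) / 0.015798 = 0.453404/0.015798 ≈ 28.7.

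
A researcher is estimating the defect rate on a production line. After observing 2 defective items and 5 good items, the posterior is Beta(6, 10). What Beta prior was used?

Beta(4, 5)

Under Beta–binomial conjugacy the posterior parameters are (α+s, β+f).
So α = 6 − 2 = 4 and β = 10 − 5 = 5.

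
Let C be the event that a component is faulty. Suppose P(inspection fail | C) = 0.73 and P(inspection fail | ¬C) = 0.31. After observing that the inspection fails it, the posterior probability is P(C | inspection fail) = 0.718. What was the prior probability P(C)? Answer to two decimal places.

Bayes' rule in odds form gives O(C|E) = O(C)·[P(E|C)/P(E|¬C)], hence O(C) = O(C|E)/LR.
Posterior odds = 0.718/(1−0.718) = 2.5461. LR = 0.73/0.31 = 2.3548.
Prior odds = 2.5461/2.3548 = 1.0812, so P(C) = 1.0812/(1+1.0812) ≈ 0.52.

P(C) = 0.52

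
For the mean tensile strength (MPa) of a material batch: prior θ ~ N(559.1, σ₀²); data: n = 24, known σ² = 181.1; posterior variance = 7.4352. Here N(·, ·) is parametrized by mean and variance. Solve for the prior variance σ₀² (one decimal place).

σ₀² = 507.1

Posterior precision equals prior precision plus data precision: 1/σ_n² = 1/σ₀² + n/σ².
So 1/σ₀² = 1/7.4352 − 24/181.1 = 0.134495 − 0.132523 = 0.001972.
Hence σ₀² = 1/0.001972 ≈ 507.1.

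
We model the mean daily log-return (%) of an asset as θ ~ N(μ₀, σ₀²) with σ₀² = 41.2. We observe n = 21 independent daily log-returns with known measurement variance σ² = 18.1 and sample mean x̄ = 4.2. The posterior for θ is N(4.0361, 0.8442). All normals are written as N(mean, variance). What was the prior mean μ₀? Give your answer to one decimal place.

μ₀ = -3.8

The posterior mean is a precision-weighted average: μ_n = (τ₀μ₀ + τ_data·x̄)/(τ₀+τ_data), with τ₀=1/σ₀² and τ_data=n/σ².
Here τ₀ = 1/41.2 = 0.024272 and τ_data = 21/18.1 = 1.160221, so τ_n = 1.184493.
Rearranging for μ₀: μ₀ = (μ_n·τ_n − τ_data·x̄)/τ₀ = (4.0361·1.184493 − 1.160221·4.2) / 0.024272 = -0.092196/0.024272 ≈ -3.8.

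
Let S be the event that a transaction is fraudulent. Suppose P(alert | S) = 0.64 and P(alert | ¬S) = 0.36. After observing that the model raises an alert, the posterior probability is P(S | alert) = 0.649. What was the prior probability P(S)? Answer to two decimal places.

P(S) = 0.51

Bayes' rule in odds form gives O(S|E) = O(S)·[P(E|S)/P(E|¬S)], hence O(S) = O(S|E)/LR.
Posterior odds = 0.649/(1−0.649) = 1.8490. LR = 0.64/0.36 = 1.7778.
Prior odds = 1.8490/1.7778 = 1.0400, so P(S) = 1.0400/(1+1.0400) ≈ 0.51.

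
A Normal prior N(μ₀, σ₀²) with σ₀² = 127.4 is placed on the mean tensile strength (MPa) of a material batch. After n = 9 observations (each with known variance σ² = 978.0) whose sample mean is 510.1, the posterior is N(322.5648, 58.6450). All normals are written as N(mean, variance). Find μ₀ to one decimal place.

μ₀ = 102.7

With known observation variance, the Normal–Normal posterior has precision τ_n = τ₀ + n/σ² and mean μ_n = (τ₀μ₀ + (n/σ²)x̄)/τ_n.
Here τ₀ = 1/127.4 = 0.007849 and τ_data = 9/978.0 = 0.009202, so τ_n = 0.017051.
Rearranging for μ₀: μ₀ = (μ_n·τ_n − τ_data·x̄)/τ₀ = (322.5648·0.017051 − 0.009202·510.1) / 0.007849 = 0.806112/0.007849 ≈ 102.7.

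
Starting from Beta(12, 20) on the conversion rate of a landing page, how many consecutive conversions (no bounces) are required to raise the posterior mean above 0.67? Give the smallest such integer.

After k conversions and 0 bounces the posterior is Beta(12+k, 20), with mean (12+k)/(12+20+k).
Set (12+k)/(32+k) > 0.67 and solve: k > (0.67·32 − 12)/(1 − 0.67) = 28.606.
The smallest integer exceeding 28.606 is 29, and checking k=29: (41)/(61) = 0.6721 > 0.67.

k = 29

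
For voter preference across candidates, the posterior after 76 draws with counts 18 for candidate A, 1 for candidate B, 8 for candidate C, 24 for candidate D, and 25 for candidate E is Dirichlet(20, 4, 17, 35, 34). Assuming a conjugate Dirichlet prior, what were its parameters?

Dirichlet(2, 3, 9, 11, 9)

For a Dirichlet(α) prior with multinomial counts c, the posterior is Dirichlet(α + c) componentwise.
Subtract each count from the matching posterior parameter: 20−18=2, 4−1=3, 17−8=9, 35−24=11, 34−25=9.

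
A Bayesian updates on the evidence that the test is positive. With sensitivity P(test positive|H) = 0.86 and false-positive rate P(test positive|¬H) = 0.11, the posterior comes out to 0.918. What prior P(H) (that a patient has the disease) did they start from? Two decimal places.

P(H) = 0.59

In odds form, posterior odds = prior odds × likelihood ratio, so prior odds = posterior odds ÷ LR.
Posterior odds = 0.918/(1−0.918) = 11.1951. LR = 0.86/0.11 = 7.8182.
Prior odds = 11.1951/7.8182 = 1.4319, so P(H) = 1.4319/(1+1.4319) ≈ 0.59.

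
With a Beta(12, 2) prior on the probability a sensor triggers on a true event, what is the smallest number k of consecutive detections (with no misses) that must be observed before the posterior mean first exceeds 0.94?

k = 20

After k detections and 0 misses the posterior is Beta(12+k, 2), with mean (12+k)/(12+2+k).
Set (12+k)/(14+k) > 0.94 and solve: k > (0.94·14 − 12)/(1 − 0.94) = 19.333.
The smallest integer exceeding 19.333 is 20, and checking k=20: (32)/(34) = 0.9412 > 0.94.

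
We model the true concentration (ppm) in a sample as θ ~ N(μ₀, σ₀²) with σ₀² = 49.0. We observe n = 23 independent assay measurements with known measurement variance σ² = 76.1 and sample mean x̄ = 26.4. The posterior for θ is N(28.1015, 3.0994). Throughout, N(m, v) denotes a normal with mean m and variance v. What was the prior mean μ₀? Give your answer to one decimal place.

With known observation variance, the Normal–Normal posterior has precision τ_n = τ₀ + n/σ² and mean μ_n = (τ₀μ₀ + (n/σ²)x̄)/τ_n.
Here τ₀ = 1/49.0 = 0.020408 and τ_data = 23/76.1 = 0.302234, so τ_n = 0.322642.
Rearranging for μ₀: μ₀ = (μ_n·τ_n − τ_data·x̄)/τ₀ = (28.1015·0.322642 − 0.302234·26.4) / 0.020408 = 1.087747/0.020408 ≈ 53.3.

μ₀ = 53.3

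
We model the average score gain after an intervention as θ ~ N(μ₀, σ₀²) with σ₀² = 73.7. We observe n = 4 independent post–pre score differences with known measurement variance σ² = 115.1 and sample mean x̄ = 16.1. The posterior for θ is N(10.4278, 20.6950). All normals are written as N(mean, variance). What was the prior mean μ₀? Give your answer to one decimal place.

μ₀ = -4.1

The posterior mean is a precision-weighted average: μ_n = (τ₀μ₀ + τ_data·x̄)/(τ₀+τ_data), with τ₀=1/σ₀² and τ_data=n/σ².
Here τ₀ = 1/73.7 = 0.013569 and τ_data = 4/115.1 = 0.034752, so τ_n = 0.048321.
Rearranging for μ₀: μ₀ = (μ_n·τ_n − τ_data·x̄)/τ₀ = (10.4278·0.048321 − 0.034752·16.1) / 0.013569 = -0.055625/0.013569 ≈ -4.1.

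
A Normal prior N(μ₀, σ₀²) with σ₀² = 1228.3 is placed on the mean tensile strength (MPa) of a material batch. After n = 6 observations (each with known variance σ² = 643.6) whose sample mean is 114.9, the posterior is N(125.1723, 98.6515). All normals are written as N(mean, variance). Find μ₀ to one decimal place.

With known observation variance, the Normal–Normal posterior has precision τ_n = τ₀ + n/σ² and mean μ_n = (τ₀μ₀ + (n/σ²)x̄)/τ_n.
Here τ₀ = 1/1228.3 = 0.000814 and τ_data = 6/643.6 = 0.009323, so τ_n = 0.010137.
Rearranging for μ₀: μ₀ = (μ_n·τ_n − τ_data·x̄)/τ₀ = (125.1723·0.010137 − 0.009323·114.9) / 0.000814 = 0.197659/0.000814 ≈ 242.8.

μ₀ = 242.8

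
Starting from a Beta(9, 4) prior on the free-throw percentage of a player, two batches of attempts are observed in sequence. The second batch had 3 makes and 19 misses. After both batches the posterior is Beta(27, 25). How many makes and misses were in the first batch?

Sequential conjugate updates are equivalent to a single update on the pooled data, so total successes = posterior α − prior α and total failures = posterior β − prior β.
Total across both batches: 27−9=18 makes, 25−4=21 misses.
Subtract the second batch: 18−3=15 makes and 21−19=2 misses.

15 makes and 2 misses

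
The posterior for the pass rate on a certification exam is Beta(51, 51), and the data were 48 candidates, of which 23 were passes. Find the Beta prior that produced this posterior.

Beta is conjugate to the binomial likelihood: posterior = Beta(α+s, β+f).
So α = 51 − 23 = 28 and β = 51 − 25 = 26.

Beta(28, 26)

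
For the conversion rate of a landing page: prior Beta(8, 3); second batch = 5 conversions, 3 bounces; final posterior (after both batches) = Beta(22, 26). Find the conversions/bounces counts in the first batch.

9 conversions and 20 bounces

Sequential conjugate updates are equivalent to a single update on the pooled data, so total successes = posterior α − prior α and total failures = posterior β − prior β.
Total across both batches: 22−8=14 conversions, 26−3=23 bounces.
Subtract the second batch: 14−5=9 conversions and 23−3=20 bounces.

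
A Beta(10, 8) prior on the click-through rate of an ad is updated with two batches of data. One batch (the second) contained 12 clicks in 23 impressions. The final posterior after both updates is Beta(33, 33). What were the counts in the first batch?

11 clicks and 14 non-clicks

Sequential conjugate updates are equivalent to a single update on the pooled data, so total successes = posterior α − prior α and total failures = posterior β − prior β.
Total across both batches: 33−10=23 clicks, 33−8=25 non-clicks.
Subtract the second batch: 23−12=11 clicks and 25−11=14 non-clicks.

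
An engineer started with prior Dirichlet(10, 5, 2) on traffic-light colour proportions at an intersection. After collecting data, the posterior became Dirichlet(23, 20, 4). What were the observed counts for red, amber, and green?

counts (13, 15, 2)

For a Dirichlet(α) prior with multinomial counts c, the posterior is Dirichlet(α + c) componentwise.
Counts are posterior − prior componentwise: 23−10=13, 20−5=15, 4−2=2.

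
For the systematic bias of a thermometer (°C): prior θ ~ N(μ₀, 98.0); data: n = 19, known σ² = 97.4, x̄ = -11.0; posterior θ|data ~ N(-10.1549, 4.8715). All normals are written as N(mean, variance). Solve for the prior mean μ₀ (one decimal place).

μ₀ = 6.0

With known observation variance, the Normal–Normal posterior has precision τ_n = τ₀ + n/σ² and mean μ_n = (τ₀μ₀ + (n/σ²)x̄)/τ_n.
Here τ₀ = 1/98.0 = 0.010204 and τ_data = 19/97.4 = 0.195072, so τ_n = 0.205276.
Rearranging for μ₀: μ₀ = (μ_n·τ_n − τ_data·x̄)/τ₀ = (-10.1549·0.205276 − 0.195072·-11.0) / 0.010204 = 0.061235/0.010204 ≈ 6.0.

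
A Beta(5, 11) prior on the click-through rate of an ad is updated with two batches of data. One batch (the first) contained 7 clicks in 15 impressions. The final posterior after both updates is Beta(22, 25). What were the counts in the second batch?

Sequential conjugate updates are equivalent to a single update on the pooled data, so total successes = posterior α − prior α and total failures = posterior β − prior β.
Total across both batches: 22−5=17 clicks, 25−11=14 non-clicks.
Subtract the first batch: 17−7=10 clicks and 14−8=6 non-clicks.

10 clicks and 6 non-clicks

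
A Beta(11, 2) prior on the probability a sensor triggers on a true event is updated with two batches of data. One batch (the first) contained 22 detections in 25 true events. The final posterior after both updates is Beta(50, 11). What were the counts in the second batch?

17 detections and 6 misses

Because Beta–binomial updating is additive in the counts, the combined data contributed (α_post−α_prior, β_post−β_prior) successes and failures.
Total across both batches: 50−11=39 detections, 11−2=9 misses.
Subtract the first batch: 39−22=17 detections and 9−3=6 misses.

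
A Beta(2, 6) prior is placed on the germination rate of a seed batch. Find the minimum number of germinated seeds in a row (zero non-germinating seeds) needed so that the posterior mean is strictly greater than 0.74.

After k germinated seeds and 0 non-germinating seeds the posterior is Beta(2+k, 6), with mean (2+k)/(2+6+k).
Set (2+k)/(8+k) > 0.74 and solve: k > (0.74·8 − 2)/(1 − 0.74) = 15.077.
The smallest integer exceeding 15.077 is 16, and checking k=16: (18)/(24) = 0.7500 > 0.74.

k = 16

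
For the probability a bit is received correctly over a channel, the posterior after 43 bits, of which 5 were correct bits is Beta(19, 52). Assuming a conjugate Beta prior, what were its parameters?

Beta(14, 14)

Under Beta–binomial conjugacy the posterior parameters are (a+s, b+f).
So a = 19 − 5 = 14 and b = 52 − 38 = 14.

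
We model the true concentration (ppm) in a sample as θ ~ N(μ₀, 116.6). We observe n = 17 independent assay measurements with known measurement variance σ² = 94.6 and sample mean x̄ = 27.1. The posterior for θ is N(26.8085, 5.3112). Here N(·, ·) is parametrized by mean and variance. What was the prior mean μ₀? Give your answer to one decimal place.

The posterior mean is a precision-weighted average: μ_n = (τ₀μ₀ + τ_data·x̄)/(τ₀+τ_data), with τ₀=1/σ₀² and τ_data=n/σ².
Here τ₀ = 1/116.6 = 0.008576 and τ_data = 17/94.6 = 0.179704, so τ_n = 0.188280.
Rearranging for μ₀: μ₀ = (μ_n·τ_n − τ_data·x̄)/τ₀ = (26.8085·0.188280 − 0.179704·27.1) / 0.008576 = 0.177526/0.008576 ≈ 20.7.

μ₀ = 20.7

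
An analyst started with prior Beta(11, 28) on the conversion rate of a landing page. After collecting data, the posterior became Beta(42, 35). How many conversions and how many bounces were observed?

A Beta(a, b) prior with s successes and f failures in binomial data gives a Beta(a+s, b+f) posterior.
So s = 42 − 11 = 31 and f = 35 − 28 = 7.

31 conversions and 7 bounces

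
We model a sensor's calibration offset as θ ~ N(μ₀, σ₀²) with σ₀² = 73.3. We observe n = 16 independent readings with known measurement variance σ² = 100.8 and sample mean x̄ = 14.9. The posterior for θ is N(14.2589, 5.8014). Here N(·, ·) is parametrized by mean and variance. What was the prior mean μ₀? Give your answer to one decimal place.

The posterior mean is a precision-weighted average: μ_n = (τ₀μ₀ + τ_data·x̄)/(τ₀+τ_data), with τ₀=1/σ₀² and τ_data=n/σ².
Here τ₀ = 1/73.3 = 0.013643 and τ_data = 16/100.8 = 0.158730, so τ_n = 0.172373.
Rearranging for μ₀: μ₀ = (μ_n·τ_n − τ_data·x̄)/τ₀ = (14.2589·0.172373 − 0.158730·14.9) / 0.013643 = 0.092772/0.013643 ≈ 6.8.

μ₀ = 6.8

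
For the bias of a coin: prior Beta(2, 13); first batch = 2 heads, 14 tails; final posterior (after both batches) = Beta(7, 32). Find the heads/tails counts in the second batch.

Because Beta–binomial updating is additive in the counts, the combined data contributed (α_post−α_prior, β_post−β_prior) successes and failures.
Total across both batches: 7−2=5 heads, 32−13=19 tails.
Subtract the first batch: 5−2=3 heads and 19−14=5 tails.

3 heads and 5 tails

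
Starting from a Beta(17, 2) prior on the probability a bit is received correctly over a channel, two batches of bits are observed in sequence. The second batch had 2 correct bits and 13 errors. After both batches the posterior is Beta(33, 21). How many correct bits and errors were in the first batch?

Because Beta–binomial updating is additive in the counts, the combined data contributed (α_post−α_prior, β_post−β_prior) successes and failures.
Total across both batches: 33−17=16 correct bits, 21−2=19 errors.
Subtract the second batch: 16−2=14 correct bits and 19−13=6 errors.

14 correct bits and 6 errors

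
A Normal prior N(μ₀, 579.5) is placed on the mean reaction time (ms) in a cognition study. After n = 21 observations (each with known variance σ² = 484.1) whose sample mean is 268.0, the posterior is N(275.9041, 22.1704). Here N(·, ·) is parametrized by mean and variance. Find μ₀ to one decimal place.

μ₀ = 474.6

The posterior mean is a precision-weighted average: μ_n = (τ₀μ₀ + τ_data·x̄)/(τ₀+τ_data), with τ₀=1/σ₀² and τ_data=n/σ².
Here τ₀ = 1/579.5 = 0.001726 and τ_data = 21/484.1 = 0.043379, so τ_n = 0.045105.
Rearranging for μ₀: μ₀ = (μ_n·τ_n − τ_data·x̄)/τ₀ = (275.9041·0.045105 − 0.043379·268.0) / 0.001726 = 0.819082/0.001726 ≈ 474.6.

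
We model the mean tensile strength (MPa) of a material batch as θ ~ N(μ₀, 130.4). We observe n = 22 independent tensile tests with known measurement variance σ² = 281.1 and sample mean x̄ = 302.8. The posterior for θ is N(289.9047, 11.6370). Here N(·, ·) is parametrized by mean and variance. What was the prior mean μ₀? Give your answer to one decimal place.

With known observation variance, the Normal–Normal posterior has precision τ_n = τ₀ + n/σ² and mean μ_n = (τ₀μ₀ + (n/σ²)x̄)/τ_n.
Here τ₀ = 1/130.4 = 0.007669 and τ_data = 22/281.1 = 0.078264, so τ_n = 0.085933.
Rearranging for μ₀: μ₀ = (μ_n·τ_n − τ_data·x̄)/τ₀ = (289.9047·0.085933 − 0.078264·302.8) / 0.007669 = 1.214041/0.007669 ≈ 158.3.

μ₀ = 158.3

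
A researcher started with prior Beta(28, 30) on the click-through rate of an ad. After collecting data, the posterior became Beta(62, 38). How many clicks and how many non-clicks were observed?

Under Beta–binomial conjugacy the posterior parameters are (α+s, β+f).
So s = 62 − 28 = 34 and f = 38 − 30 = 8.

34 clicks and 8 non-clicks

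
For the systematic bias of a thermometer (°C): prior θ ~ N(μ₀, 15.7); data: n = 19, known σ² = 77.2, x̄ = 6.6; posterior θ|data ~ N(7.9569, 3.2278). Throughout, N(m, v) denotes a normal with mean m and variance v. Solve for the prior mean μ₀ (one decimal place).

μ₀ = 13.2

The posterior mean is a precision-weighted average: μ_n = (τ₀μ₀ + τ_data·x̄)/(τ₀+τ_data), with τ₀=1/σ₀² and τ_data=n/σ².
Here τ₀ = 1/15.7 = 0.063694 and τ_data = 19/77.2 = 0.246114, so τ_n = 0.309808.
Rearranging for μ₀: μ₀ = (μ_n·τ_n − τ_data·x̄)/τ₀ = (7.9569·0.309808 − 0.246114·6.6) / 0.063694 = 0.840759/0.063694 ≈ 13.2.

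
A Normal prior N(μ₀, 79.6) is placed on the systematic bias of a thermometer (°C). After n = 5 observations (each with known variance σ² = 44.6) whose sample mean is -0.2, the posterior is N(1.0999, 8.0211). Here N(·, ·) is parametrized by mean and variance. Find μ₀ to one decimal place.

μ₀ = 12.7

With known observation variance, the Normal–Normal posterior has precision τ_n = τ₀ + n/σ² and mean μ_n = (τ₀μ₀ + (n/σ²)x̄)/τ_n.
Here τ₀ = 1/79.6 = 0.012563 and τ_data = 5/44.6 = 0.112108, so τ_n = 0.124671.
Rearranging for μ₀: μ₀ = (μ_n·τ_n − τ_data·x̄)/τ₀ = (1.0999·0.124671 − 0.112108·-0.2) / 0.012563 = 0.159547/0.012563 ≈ 12.7.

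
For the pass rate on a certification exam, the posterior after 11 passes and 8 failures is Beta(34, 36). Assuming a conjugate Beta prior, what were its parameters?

Under Beta–binomial conjugacy the posterior parameters are (a+s, b+f).
So a = 34 − 11 = 23 and b = 36 − 8 = 28.

Beta(23, 28)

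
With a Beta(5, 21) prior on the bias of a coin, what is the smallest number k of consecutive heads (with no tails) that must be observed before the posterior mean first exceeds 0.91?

After k heads and 0 tails the posterior is Beta(5+k, 21), with mean (5+k)/(5+21+k).
Set (5+k)/(26+k) > 0.91 and solve: k > (0.91·26 − 5)/(1 − 0.91) = 207.333.
The smallest integer exceeding 207.333 is 208.

k = 208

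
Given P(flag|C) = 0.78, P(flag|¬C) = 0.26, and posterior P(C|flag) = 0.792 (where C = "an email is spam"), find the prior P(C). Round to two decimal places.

Bayes' rule in odds form gives O(C|E) = O(C)·[P(E|C)/P(E|¬C)], hence O(C) = O(C|E)/LR.
Posterior odds = 0.792/(1−0.792) = 3.8077. LR = 0.78/0.26 = 3.0000.
Prior odds = 3.8077/3.0000 = 1.2692, so P(C) = 1.2692/(1+1.2692) ≈ 0.56.

P(C) = 0.56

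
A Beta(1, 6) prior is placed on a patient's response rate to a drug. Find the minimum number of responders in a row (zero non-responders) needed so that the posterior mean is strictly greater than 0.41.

After k responders and 0 non-responders the posterior is Beta(1+k, 6), with mean (1+k)/(1+6+k).
Set (1+k)/(7+k) > 0.41 and solve: k > (0.41·7 − 1)/(1 − 0.41) = 3.169.
The smallest integer exceeding 3.169 is 4.

k = 4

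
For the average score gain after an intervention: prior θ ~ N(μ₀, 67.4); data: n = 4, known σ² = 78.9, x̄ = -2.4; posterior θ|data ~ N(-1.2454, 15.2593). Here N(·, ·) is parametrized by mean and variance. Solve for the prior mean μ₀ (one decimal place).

With known observation variance, the Normal–Normal posterior has precision τ_n = τ₀ + n/σ² and mean μ_n = (τ₀μ₀ + (n/σ²)x̄)/τ_n.
Here τ₀ = 1/67.4 = 0.014837 and τ_data = 4/78.9 = 0.050697, so τ_n = 0.065534.
Rearranging for μ₀: μ₀ = (μ_n·τ_n − τ_data·x̄)/τ₀ = (-1.2454·0.065534 − 0.050697·-2.4) / 0.014837 = 0.040057/0.014837 ≈ 2.7.

μ₀ = 2.7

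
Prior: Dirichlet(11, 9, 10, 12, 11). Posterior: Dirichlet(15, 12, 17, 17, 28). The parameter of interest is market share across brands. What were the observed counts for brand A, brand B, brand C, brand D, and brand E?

For a Dirichlet(α) prior with multinomial counts c, the posterior is Dirichlet(α + c) componentwise.
Counts are posterior − prior componentwise: 15−11=4, 12−9=3, 17−10=7, 17−12=5, 28−11=17.

counts (4, 3, 7, 5, 17)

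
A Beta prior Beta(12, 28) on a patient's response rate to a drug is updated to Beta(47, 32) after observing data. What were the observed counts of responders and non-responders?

Under Beta–binomial conjugacy the posterior parameters are (a+s, b+f).
So s = 47 − 12 = 35 and f = 32 − 28 = 4.

35 responders and 4 non-responders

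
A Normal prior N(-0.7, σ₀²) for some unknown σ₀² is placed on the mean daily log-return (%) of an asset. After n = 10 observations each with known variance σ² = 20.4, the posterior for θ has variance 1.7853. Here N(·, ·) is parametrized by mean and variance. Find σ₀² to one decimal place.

Posterior precision equals prior precision plus data precision: 1/σ_n² = 1/σ₀² + n/σ².
So 1/σ₀² = 1/1.7853 − 10/20.4 = 0.560130 − 0.490196 = 0.069934.
Hence σ₀² = 1/0.069934 ≈ 14.3.

σ₀² = 14.3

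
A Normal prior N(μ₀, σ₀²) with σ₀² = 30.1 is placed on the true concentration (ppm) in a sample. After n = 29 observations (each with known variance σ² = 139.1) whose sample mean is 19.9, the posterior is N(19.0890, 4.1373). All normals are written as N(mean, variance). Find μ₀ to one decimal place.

μ₀ = 14.0

With known observation variance, the Normal–Normal posterior has precision τ_n = τ₀ + n/σ² and mean μ_n = (τ₀μ₀ + (n/σ²)x̄)/τ_n.
Here τ₀ = 1/30.1 = 0.033223 and τ_data = 29/139.1 = 0.208483, so τ_n = 0.241706.
Rearranging for μ₀: μ₀ = (μ_n·τ_n − τ_data·x̄)/τ₀ = (19.0890·0.241706 − 0.208483·19.9) / 0.033223 = 0.465114/0.033223 ≈ 14.0.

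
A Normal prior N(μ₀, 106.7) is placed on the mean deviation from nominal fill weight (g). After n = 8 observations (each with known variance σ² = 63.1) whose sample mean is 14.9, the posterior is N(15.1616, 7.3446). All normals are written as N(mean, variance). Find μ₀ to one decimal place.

The posterior mean is a precision-weighted average: μ_n = (τ₀μ₀ + τ_data·x̄)/(τ₀+τ_data), with τ₀=1/σ₀² and τ_data=n/σ².
Here τ₀ = 1/106.7 = 0.009372 and τ_data = 8/63.1 = 0.126783, so τ_n = 0.136155.
Rearranging for μ₀: μ₀ = (μ_n·τ_n − τ_data·x̄)/τ₀ = (15.1616·0.136155 − 0.126783·14.9) / 0.009372 = 0.175261/0.009372 ≈ 18.7.

μ₀ = 18.7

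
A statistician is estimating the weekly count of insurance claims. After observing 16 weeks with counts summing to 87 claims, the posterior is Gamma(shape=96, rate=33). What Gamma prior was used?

Gamma(shape=9, rate=17)

Gamma–Poisson conjugacy: posterior shape = α + Σxᵢ, posterior rate = β + n.
So α = 96 − 87 = 9 and β = 33 − 16 = 17.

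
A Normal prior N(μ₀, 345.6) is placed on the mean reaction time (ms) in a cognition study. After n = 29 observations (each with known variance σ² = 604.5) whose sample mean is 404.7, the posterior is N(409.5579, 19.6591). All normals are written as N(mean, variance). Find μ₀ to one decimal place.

With known observation variance, the Normal–Normal posterior has precision τ_n = τ₀ + n/σ² and mean μ_n = (τ₀μ₀ + (n/σ²)x̄)/τ_n.
Here τ₀ = 1/345.6 = 0.002894 and τ_data = 29/604.5 = 0.047974, so τ_n = 0.050868.
Rearranging for μ₀: μ₀ = (μ_n·τ_n − τ_data·x̄)/τ₀ = (409.5579·0.050868 − 0.047974·404.7) / 0.002894 = 1.418313/0.002894 ≈ 490.1.

μ₀ = 490.1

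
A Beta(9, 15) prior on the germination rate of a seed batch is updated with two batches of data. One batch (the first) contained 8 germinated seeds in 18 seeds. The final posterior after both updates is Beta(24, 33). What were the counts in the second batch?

Sequential conjugate updates are equivalent to a single update on the pooled data, so total successes = posterior α − prior α and total failures = posterior β − prior β.
Total across both batches: 24−9=15 germinated seeds, 33−15=18 non-germinating seeds.
Subtract the first batch: 15−8=7 germinated seeds and 18−10=8 non-germinating seeds.

7 germinated seeds and 8 non-germinating seeds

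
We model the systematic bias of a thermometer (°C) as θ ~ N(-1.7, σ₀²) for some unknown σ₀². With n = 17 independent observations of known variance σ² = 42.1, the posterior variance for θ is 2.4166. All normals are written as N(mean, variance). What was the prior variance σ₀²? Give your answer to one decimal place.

σ₀² = 100.0

For the Normal–Normal model with known σ², precisions add: τ_n = τ₀ + n/σ².
So 1/σ₀² = 1/2.4166 − 17/42.1 = 0.413805 − 0.403800 = 0.010005.
Hence σ₀² = 1/0.010005 ≈ 100.0.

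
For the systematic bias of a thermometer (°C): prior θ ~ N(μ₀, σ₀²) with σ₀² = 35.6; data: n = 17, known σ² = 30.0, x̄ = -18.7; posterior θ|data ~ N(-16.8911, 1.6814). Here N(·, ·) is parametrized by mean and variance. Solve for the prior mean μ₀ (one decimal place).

With known observation variance, the Normal–Normal posterior has precision τ_n = τ₀ + n/σ² and mean μ_n = (τ₀μ₀ + (n/σ²)x̄)/τ_n.
Here τ₀ = 1/35.6 = 0.028090 and τ_data = 17/30.0 = 0.566667, so τ_n = 0.594757.
Rearranging for μ₀: μ₀ = (μ_n·τ_n − τ_data·x̄)/τ₀ = (-16.8911·0.594757 − 0.566667·-18.7) / 0.028090 = 0.550573/0.028090 ≈ 19.6.

μ₀ = 19.6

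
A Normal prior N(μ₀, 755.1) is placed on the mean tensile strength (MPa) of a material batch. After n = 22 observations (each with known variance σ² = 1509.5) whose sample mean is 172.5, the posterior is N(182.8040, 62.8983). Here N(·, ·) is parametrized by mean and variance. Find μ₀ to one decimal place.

μ₀ = 296.2

The posterior mean is a precision-weighted average: μ_n = (τ₀μ₀ + τ_data·x̄)/(τ₀+τ_data), with τ₀=1/σ₀² and τ_data=n/σ².
Here τ₀ = 1/755.1 = 0.001324 and τ_data = 22/1509.5 = 0.014574, so τ_n = 0.015898.
Rearranging for μ₀: μ₀ = (μ_n·τ_n − τ_data·x̄)/τ₀ = (182.8040·0.015898 − 0.014574·172.5) / 0.001324 = 0.392203/0.001324 ≈ 296.2.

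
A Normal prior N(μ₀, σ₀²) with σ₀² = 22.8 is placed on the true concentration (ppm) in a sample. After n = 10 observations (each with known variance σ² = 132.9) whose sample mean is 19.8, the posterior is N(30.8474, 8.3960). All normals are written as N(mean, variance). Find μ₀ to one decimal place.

The posterior mean is a precision-weighted average: μ_n = (τ₀μ₀ + τ_data·x̄)/(τ₀+τ_data), with τ₀=1/σ₀² and τ_data=n/σ².
Here τ₀ = 1/22.8 = 0.043860 and τ_data = 10/132.9 = 0.075245, so τ_n = 0.119105.
Rearranging for μ₀: μ₀ = (μ_n·τ_n − τ_data·x̄)/τ₀ = (30.8474·0.119105 − 0.075245·19.8) / 0.043860 = 2.184229/0.043860 ≈ 49.8.

μ₀ = 49.8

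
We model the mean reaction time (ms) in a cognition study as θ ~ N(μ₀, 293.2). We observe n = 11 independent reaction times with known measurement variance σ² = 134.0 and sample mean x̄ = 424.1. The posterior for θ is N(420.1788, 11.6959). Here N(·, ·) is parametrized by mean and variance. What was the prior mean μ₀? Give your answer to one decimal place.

μ₀ = 325.8

The posterior mean is a precision-weighted average: μ_n = (τ₀μ₀ + τ_data·x̄)/(τ₀+τ_data), with τ₀=1/σ₀² and τ_data=n/σ².
Here τ₀ = 1/293.2 = 0.003411 and τ_data = 11/134.0 = 0.082090, so τ_n = 0.085501.
Rearranging for μ₀: μ₀ = (μ_n·τ_n − τ_data·x̄)/τ₀ = (420.1788·0.085501 − 0.082090·424.1) / 0.003411 = 1.111339/0.003411 ≈ 325.8.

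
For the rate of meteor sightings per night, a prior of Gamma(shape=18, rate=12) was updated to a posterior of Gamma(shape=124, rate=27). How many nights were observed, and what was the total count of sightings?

n = 15 nights with total 106 sightings

Gamma–Poisson conjugacy: posterior shape = α + Σxᵢ, posterior rate = β + n.
Matching: Σxᵢ = 124 − 18 = 106 and n = 27 − 12 = 15.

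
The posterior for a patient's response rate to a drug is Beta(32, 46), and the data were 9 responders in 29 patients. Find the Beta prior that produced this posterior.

Beta is conjugate to the binomial likelihood: posterior = Beta(α+s, β+f).
So α = 32 − 9 = 23 and β = 46 − 20 = 26.

Beta(23, 26)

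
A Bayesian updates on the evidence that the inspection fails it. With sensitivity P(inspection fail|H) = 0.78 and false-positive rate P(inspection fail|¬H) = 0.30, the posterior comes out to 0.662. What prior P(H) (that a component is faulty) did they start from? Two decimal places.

Bayes' rule in odds form gives O(H|E) = O(H)·[P(E|H)/P(E|¬H)], hence O(H) = O(H|E)/LR.
Posterior odds = 0.662/(1−0.662) = 1.9586. LR = 0.78/0.30 = 2.6000.
Prior odds = 1.9586/2.6000 = 0.7533, so P(H) = 0.7533/(1+0.7533) ≈ 0.43.

P(H) = 0.43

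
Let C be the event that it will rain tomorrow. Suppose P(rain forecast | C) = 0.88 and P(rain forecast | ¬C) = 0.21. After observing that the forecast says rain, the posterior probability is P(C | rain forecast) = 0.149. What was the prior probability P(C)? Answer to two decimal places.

Bayes' rule in odds form gives O(C|E) = O(C)·[P(E|C)/P(E|¬C)], hence O(C) = O(C|E)/LR.
Posterior odds = 0.149/(1−0.149) = 0.1751. LR = 0.88/0.21 = 4.1905.
Prior odds = 0.1751/4.1905 = 0.0418, so P(C) = 0.0418/(1+0.0418) ≈ 0.04.

P(C) = 0.04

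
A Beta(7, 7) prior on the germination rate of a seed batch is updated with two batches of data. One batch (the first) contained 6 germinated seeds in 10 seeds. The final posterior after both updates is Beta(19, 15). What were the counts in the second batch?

Sequential conjugate updates are equivalent to a single update on the pooled data, so total successes = posterior α − prior α and total failures = posterior β − prior β.
Total across both batches: 19−7=12 germinated seeds, 15−7=8 non-germinating seeds.
Subtract the first batch: 12−6=6 germinated seeds and 8−4=4 non-germinating seeds.

6 germinated seeds and 4 non-germinating seeds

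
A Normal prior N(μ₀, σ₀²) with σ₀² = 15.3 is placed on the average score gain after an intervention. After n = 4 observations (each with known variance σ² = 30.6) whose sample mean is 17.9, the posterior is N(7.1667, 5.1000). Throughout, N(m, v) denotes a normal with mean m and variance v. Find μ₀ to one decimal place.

μ₀ = -14.3

The posterior mean is a precision-weighted average: μ_n = (τ₀μ₀ + τ_data·x̄)/(τ₀+τ_data), with τ₀=1/σ₀² and τ_data=n/σ².
Here τ₀ = 1/15.3 = 0.065359 and τ_data = 4/30.6 = 0.130719, so τ_n = 0.196078.
Rearranging for μ₀: μ₀ = (μ_n·τ_n − τ_data·x̄)/τ₀ = (7.1667·0.196078 − 0.130719·17.9) / 0.065359 = -0.934638/0.065359 ≈ -14.3.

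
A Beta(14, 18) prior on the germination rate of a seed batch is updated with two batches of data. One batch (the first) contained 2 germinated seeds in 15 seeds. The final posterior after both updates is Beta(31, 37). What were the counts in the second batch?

Sequential conjugate updates are equivalent to a single update on the pooled data, so total successes = posterior α − prior α and total failures = posterior β − prior β.
Total across both batches: 31−14=17 germinated seeds, 37−18=19 non-germinating seeds.
Subtract the first batch: 17−2=15 germinated seeds and 19−13=6 non-germinating seeds.

15 germinated seeds and 6 non-germinating seeds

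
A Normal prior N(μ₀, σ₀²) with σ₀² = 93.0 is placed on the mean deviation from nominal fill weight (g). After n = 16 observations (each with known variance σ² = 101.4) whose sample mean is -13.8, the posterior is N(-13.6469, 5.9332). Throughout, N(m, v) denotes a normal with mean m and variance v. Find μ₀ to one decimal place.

The posterior mean is a precision-weighted average: μ_n = (τ₀μ₀ + τ_data·x̄)/(τ₀+τ_data), with τ₀=1/σ₀² and τ_data=n/σ².
Here τ₀ = 1/93.0 = 0.010753 and τ_data = 16/101.4 = 0.157791, so τ_n = 0.168544.
Rearranging for μ₀: μ₀ = (μ_n·τ_n − τ_data·x̄)/τ₀ = (-13.6469·0.168544 − 0.157791·-13.8) / 0.010753 = -0.122587/0.010753 ≈ -11.4.

μ₀ = -11.4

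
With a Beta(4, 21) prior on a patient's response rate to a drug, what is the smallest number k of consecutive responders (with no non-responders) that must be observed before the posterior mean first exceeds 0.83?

After k responders and 0 non-responders the posterior is Beta(4+k, 21), with mean (4+k)/(4+21+k).
Set (4+k)/(25+k) > 0.83 and solve: k > (0.83·25 − 4)/(1 − 0.83) = 98.529.
The smallest integer exceeding 98.529 is 99, and checking k=99: (103)/(124) = 0.8306 > 0.83.

k = 99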